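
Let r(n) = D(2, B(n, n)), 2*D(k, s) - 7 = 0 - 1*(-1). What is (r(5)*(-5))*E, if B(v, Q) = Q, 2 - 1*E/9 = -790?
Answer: -142560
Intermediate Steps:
E = 7128 (E = 18 - 9*(-790) = 18 + 7110 = 7128)
D(k, s) = 4 (D(k, s) = 7/2 + (0 - 1*(-1))/2 = 7/2 + (0 + 1)/2 = 7/2 + (1/2)*1 = 7/2 + 1/2 = 4)
r(n) = 4
(r(5)*(-5))*E = (4*(-5))*7128 = -20*7128 = -142560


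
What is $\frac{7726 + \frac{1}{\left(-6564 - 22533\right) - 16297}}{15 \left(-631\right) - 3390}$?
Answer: $- \frac{116904681}{194513290} \approx -0.60101$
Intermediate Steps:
$\frac{7726 + \frac{1}{\left(-6564 - 22533\right) - 16297}}{15 \left(-631\right) - 3390} = \frac{7726 + \frac{1}{\left(-6564 - 22533\right) - 16297}}{-9465 - 3390} = \frac{7726 + \frac{1}{-29097 - 16297}}{-12855} = \left(7726 + \frac{1}{-45394}\right) \left(- \frac{1}{12855}\right) = \left(7726 - \frac{1}{45394}\right) \left(- \frac{1}{12855}\right) = \frac{350714043}{45394} \left(- \frac{1}{12855}\right) = - \frac{116904681}{194513290}$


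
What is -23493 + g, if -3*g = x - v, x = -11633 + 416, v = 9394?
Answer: -49868/3 ≈ -16623.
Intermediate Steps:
x = -11217
g = 20611/3 (g = -(-11217 - 1*9394)/3 = -(-11217 - 9394)/3 = -1/3*(-20611) = 20611/3 ≈ 6870.3)
-23493 + g = -23493 + 20611/3 = -49868/3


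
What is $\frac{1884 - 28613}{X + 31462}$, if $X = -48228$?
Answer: $\frac{26729}{16766} \approx 1.5942$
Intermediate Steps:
$\frac{1884 - 28613}{X + 31462} = \frac{1884 - 28613}{-48228 + 31462} = - \frac{26729}{-16766} = \left(-26729\right) \left(- \frac{1}{16766}\right) = \frac{26729}{16766}$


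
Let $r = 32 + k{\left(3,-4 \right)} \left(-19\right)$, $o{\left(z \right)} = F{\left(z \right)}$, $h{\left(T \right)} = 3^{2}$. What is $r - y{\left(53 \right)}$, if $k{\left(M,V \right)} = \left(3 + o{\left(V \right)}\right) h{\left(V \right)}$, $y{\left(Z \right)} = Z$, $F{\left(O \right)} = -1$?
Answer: $-363$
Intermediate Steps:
$h{\left(T \right)} = 9$
$o{\left(z \right)} = -1$
$k{\left(M,V \right)} = 18$ ($k{\left(M,V \right)} = \left(3 - 1\right) 9 = 2 \cdot 9 = 18$)
$r = -310$ ($r = 32 + 18 \left(-19\right) = 32 - 342 = -310$)
$r - y{\left(53 \right)} = -310 - 53 = -363$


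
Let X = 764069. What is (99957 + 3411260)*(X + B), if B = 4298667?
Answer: 17776364709712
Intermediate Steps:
(99957 + 3411260)*(X + B) = (99957 + 3411260)*(764069 + 4298667) = 3511217*5062736 = 17776364709712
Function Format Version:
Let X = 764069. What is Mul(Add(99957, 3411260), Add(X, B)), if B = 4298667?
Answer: 17776364709712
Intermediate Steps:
Mul(Add(99957, 3411260), Add(X, B)) = Mul(Add(99957, 3411260), Add(764069, 4298667)) = Mul(3511217, 5062736) = 17776364709712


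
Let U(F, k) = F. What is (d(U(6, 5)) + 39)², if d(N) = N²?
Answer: 5625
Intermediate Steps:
(d(U(6, 5)) + 39)² = (6² + 39)² = (36 + 39)² = 75² = 5625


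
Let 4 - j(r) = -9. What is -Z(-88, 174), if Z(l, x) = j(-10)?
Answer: -13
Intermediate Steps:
j(r) = 13 (j(r) = 4 - 1*(-9) = 4 + 9 = 13)
Z(l, x) = 13
-Z(-88, 174) = -1*13 = -13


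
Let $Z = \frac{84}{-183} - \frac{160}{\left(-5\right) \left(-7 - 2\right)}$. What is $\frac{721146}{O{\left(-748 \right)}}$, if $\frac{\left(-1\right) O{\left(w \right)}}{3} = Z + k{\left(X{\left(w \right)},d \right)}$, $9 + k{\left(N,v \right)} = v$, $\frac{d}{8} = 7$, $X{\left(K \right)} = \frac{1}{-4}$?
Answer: $- \frac{131969718}{23599} \approx -5592.2$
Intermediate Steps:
$X{\left(K \right)} = - \frac{1}{4}$
$d = 56$ ($d = 8 \cdot 7 = 56$)
$k{\left(N,v \right)} = -9 + v$
$Z = - \frac{2204}{549}$ ($Z = 84 \left(- \frac{1}{183}\right) - \frac{160}{\left(-5\right) \left(-9\right)} = - \frac{28}{61} - \frac{160}{45} = - \frac{28}{61} - \frac{32}{9} = - \frac{2204}{549} \approx -4.0146$)
$O{\left(w \right)} = - \frac{23599}{183}$ ($O{\left(w \right)} = - 3 \left(- \frac{2204}{549} + \left(-9 + 56\right)\right) = - 3 \left(- \frac{2204}{549} + 47\right) = \left(-3\right) \frac{23599}{549} = - \frac{23599}{183}$)
$\frac{721146}{O{\left(-748 \right)}} = \frac{721146}{- \frac{23599}{183}} = 721146 \left(- \frac{183}{23599}\right) = - \frac{131969718}{23599}$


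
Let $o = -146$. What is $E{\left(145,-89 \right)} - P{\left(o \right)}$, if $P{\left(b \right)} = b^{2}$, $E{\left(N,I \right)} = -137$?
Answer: $-21453$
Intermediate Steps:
$E{\left(145,-89 \right)} - P{\left(o \right)} = -137 - \left(-146\right)^{2} = -137 - 21316 = -21453$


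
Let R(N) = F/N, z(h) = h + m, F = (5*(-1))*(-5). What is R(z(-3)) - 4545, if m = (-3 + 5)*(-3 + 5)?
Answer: -4520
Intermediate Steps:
m = 4 (m = 2*2 = 4)
F = 25 (F = -5*(-5) = 25)
z(h) = 4 + h (z(h) = h + 4 = 4 + h)
R(N) = 25/N
R(z(-3)) - 4545 = 25/(4 - 3) - 4545 = 25/1 - 4545 = 25*1 - 4545 = 25 - 4545 = -4520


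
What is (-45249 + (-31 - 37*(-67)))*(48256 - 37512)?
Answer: -459853944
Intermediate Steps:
(-45249 + (-31 - 37*(-67)))*(48256 - 37512) = (-45249 + (-31 + 2479))*10744 = (-45249 + 2448)*10744 = -42801*10744 = -459853944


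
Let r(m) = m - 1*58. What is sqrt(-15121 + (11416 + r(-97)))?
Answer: 2*I*sqrt(965) ≈ 62.129*I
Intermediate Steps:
r(m) = -58 + m (r(m) = m - 58 = -58 + m)
sqrt(-15121 + (11416 + r(-97))) = sqrt(-15121 + (11416 + (-58 - 97))) = sqrt(-15121 + (11416 - 155)) = sqrt(-15121 + 11261) = sqrt(-3860) = 2*I*sqrt(965)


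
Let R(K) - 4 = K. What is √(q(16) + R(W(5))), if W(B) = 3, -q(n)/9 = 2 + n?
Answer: I*√155 ≈ 12.45*I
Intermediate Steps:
q(n) = -18 - 9*n (q(n) = -9*(2 + n) = -18 - 9*n)
R(K) = 4 + K
√(q(16) + R(W(5))) = √((-18 - 9*16) + (4 + 3)) = √((-18 - 144) + 7) = √(-162 + 7) = √(-155) = I*√155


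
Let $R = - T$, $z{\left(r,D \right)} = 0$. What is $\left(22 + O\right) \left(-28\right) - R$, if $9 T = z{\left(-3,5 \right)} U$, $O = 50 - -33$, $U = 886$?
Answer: $-2940$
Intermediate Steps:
$O = 83$ ($O = 50 + 33 = 83$)
$T = 0$ ($T = \frac{0 \cdot 886}{9} = \frac{1}{9} \cdot 0 = 0$)
$R = 0$ ($R = \left(-1\right) 0 = 0$)
$\left(22 + O\right) \left(-28\right) - R = \left(22 + 83\right) \left(-28\right) - 0 = 105 \left(-28\right) + 0 = -2940 + 0 = -2940$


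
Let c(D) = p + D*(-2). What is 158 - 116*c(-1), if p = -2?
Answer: 158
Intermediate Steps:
c(D) = -2 - 2*D (c(D) = -2 + D*(-2) = -2 - 2*D)
158 - 116*c(-1) = 158 - 116*(-2 - 2*(-1)) = 158 - 116*(-2 + 2) = 158 - 116*0 = 158 + 0 = 158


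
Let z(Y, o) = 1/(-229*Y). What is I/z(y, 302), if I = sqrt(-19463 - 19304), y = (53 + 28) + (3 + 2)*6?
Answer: -25419*I*sqrt(38767) ≈ -5.0048e+6*I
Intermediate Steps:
y = 111 (y = 81 + 5*6 = 81 + 30 = 111)
z(Y, o) = -1/(229*Y)
I = I*sqrt(38767) (I = sqrt(-38767) = I*sqrt(38767) ≈ 196.89*I)
I/z(y, 302) = (I*sqrt(38767))/((-1/229/111)) = (I*sqrt(38767))/((-1/229*1/111)) = (I*sqrt(38767))/(-1/25419) = (I*sqrt(38767))*(-25419) = -25419*I*sqrt(38767)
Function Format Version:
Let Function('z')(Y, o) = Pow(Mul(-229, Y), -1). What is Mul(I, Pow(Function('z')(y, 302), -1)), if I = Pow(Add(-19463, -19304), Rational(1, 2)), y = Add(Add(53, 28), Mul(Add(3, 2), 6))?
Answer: Mul(-25419, I, Pow(38767, Rational(1, 2))) ≈ Mul(-5.0048e+6, I)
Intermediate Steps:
y = 111 (y = Add(81, Mul(5, 6)) = Add(81, 30) = 111)
Function('z')(Y, o) = Mul(Rational(-1, 229), Pow(Y, -1))
I = Mul(I, Pow(38767, Rational(1, 2))) (I = Pow(-38767, Rational(1, 2)) = Mul(I, Pow(38767, Rational(1, 2))) ≈ Mul(196.89, I))
Mul(I, Pow(Function('z')(y, 302), -1)) = Mul(Mul(I, Pow(38767, Rational(1, 2))), Pow(Mul(Rational(-1, 229), Pow(111, -1)), -1)) = Mul(Mul(I, Pow(38767, Rational(1, 2))), Pow(Mul(Rational(-1, 229), Rational(1, 111)), -1)) = Mul(Mul(I, Pow(38767, Rational(1, 2))), Pow(Rational(-1, 25419), -1)) = Mul(Mul(I, Pow(38767, Rational(1, 2))), -25419) = Mul(-25419, I, Pow(38767, Rational(1, 2)))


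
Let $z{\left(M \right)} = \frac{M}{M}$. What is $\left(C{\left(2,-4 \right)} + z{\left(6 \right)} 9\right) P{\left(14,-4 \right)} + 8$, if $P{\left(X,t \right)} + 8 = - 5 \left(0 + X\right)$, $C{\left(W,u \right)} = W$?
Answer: $-850$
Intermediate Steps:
$z{\left(M \right)} = 1$
$P{\left(X,t \right)} = -8 - 5 X$ ($P{\left(X,t \right)} = -8 - 5 \left(0 + X\right) = -8 - 5 X$)
$\left(C{\left(2,-4 \right)} + z{\left(6 \right)} 9\right) P{\left(14,-4 \right)} + 8 = \left(2 + 1 \cdot 9\right) \left(-8 - 70\right) + 8 = \left(2 + 9\right) \left(-8 - 70\right) + 8 = 11 \left(-78\right) + 8 = -858 + 8 = -850$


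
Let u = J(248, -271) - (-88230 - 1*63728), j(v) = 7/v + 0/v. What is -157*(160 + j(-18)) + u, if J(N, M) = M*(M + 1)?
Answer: 3601243/18 ≈ 2.0007e+5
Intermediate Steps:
J(N, M) = M*(1 + M)
j(v) = 7/v (j(v) = 7/v + 0 = 7/v)
u = 225128 (u = -271*(1 - 271) - (-88230 - 1*63728) = -271*(-270) - (-88230 - 63728) = 73170 - 1*(-151958) = 73170 + 151958 = 225128)
-157*(160 + j(-18)) + u = -157*(160 + 7/(-18)) + 225128 = -157*(160 + 7*(-1/18)) + 225128 = -157*(160 - 7/18) + 225128 = -157*2873/18 + 225128 = -451061/18 + 225128 = 3601243/18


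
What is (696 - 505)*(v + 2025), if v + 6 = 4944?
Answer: 1329933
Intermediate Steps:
v = 4938 (v = -6 + 4944 = 4938)
(696 - 505)*(v + 2025) = (696 - 505)*(4938 + 2025) = 191*6963 = 1329933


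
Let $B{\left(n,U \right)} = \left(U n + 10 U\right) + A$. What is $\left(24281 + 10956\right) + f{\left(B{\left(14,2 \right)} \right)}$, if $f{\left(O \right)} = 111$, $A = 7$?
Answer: $35348$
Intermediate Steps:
$B{\left(n,U \right)} = 7 + 10 U + U n$ ($B{\left(n,U \right)} = \left(U n + 10 U\right) + 7 = \left(10 U + U n\right) + 7 = 7 + 10 U + U n$)
$\left(24281 + 10956\right) + f{\left(B{\left(14,2 \right)} \right)} = \left(24281 + 10956\right) + 111 = 35237 + 111 = 35348$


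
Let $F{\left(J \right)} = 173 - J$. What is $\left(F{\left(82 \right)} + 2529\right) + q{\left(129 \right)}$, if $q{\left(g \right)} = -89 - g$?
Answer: $2402$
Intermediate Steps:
$\left(F{\left(82 \right)} + 2529\right) + q{\left(129 \right)} = \left(\left(173 - 82\right) + 2529\right) - 218 = \left(91 + 2529\right) - 218 = 2620 - 218 = 2402$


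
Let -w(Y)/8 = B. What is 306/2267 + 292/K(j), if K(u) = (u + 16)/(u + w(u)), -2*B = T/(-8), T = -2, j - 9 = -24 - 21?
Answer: 1158743/2267 ≈ 511.13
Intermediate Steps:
j = -36 (j = 9 + (-24 - 21) = 9 - 45 = -36)
B = -1/8 (B = -(-1)/(-8) = -(-1)*(-1)/8 = -1/2*1/4 = -1/8 ≈ -0.12500)
w(Y) = 1 (w(Y) = -8*(-1/8) = 1)
K(u) = (16 + u)/(1 + u) (K(u) = (u + 16)/(u + 1) = (16 + u)/(1 + u))
306/2267 + 292/K(j) = 306/2267 + 292/(((16 - 36)/(1 - 36))) = 306*(1/2267) + 292/((-20/(-35))) = 306/2267 + 292/((-1/35*(-20))) = 306/2267 + 292/(4/7) = 306/2267 + 292*(7/4) = 306/2267 + 511 = 1158743/2267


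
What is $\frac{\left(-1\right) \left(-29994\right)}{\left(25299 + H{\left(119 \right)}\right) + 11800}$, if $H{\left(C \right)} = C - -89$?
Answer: $\frac{29994}{37307} \approx 0.80398$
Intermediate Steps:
$H{\left(C \right)} = 89 + C$ ($H{\left(C \right)} = C + 89 = 89 + C$)
$\frac{\left(-1\right) \left(-29994\right)}{\left(25299 + H{\left(119 \right)}\right) + 11800} = \frac{\left(-1\right) \left(-29994\right)}{\left(25299 + \left(89 + 119\right)\right) + 11800} = \frac{29994}{\left(25299 + 208\right) + 11800} = \frac{29994}{25507 + 11800} = \frac{29994}{37307}$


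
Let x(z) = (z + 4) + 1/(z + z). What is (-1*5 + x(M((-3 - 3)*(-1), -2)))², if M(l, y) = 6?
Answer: 3721/144 ≈ 25.840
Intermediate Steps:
x(z) = 4 + z + 1/(2*z) (x(z) = (4 + z) + 1/(2*z) = 4 + z + 1/(2*z))
(-1*5 + x(M((-3 - 3)*(-1), -2)))² = (-1*5 + (4 + 6 + (½)/6))² = (-5 + (4 + 6 + (½)*(⅙)))² = (-5 + (4 + 6 + 1/12))² = (-5 + 121/12)² = (61/12)² = 3721/144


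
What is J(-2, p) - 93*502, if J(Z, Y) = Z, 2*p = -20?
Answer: -46688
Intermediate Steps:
p = -10 (p = (½)*(-20) = -10)
J(-2, p) - 93*502 = -2 - 93*502 = -2 - 46686 = -46688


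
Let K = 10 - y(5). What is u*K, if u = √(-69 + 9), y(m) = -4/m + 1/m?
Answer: 106*I*√15/5 ≈ 82.107*I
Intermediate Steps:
y(m) = -3/m (y(m) = -4/m + 1/m = -3/m)
K = 53/5 (K = 10 - (-3)/5 = 10 - 1*(-⅗) = 10 + ⅗ = 53/5 ≈ 10.600)
u = 2*I*√15 (u = √(-60) = 2*I*√15 ≈ 7.746*I)
u*K = (2*I*√15)*(53/5) = 106*I*√15/5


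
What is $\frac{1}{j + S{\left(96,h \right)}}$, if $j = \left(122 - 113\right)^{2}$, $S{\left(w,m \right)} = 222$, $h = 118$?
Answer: $\frac{1}{303} \approx 0.0033003$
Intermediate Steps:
$j = 81$ ($j = 9^{2} = 81$)
$\frac{1}{j + S{\left(96,h \right)}} = \frac{1}{81 + 222} = \frac{1}{303}$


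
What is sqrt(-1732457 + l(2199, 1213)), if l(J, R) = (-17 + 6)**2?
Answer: 4*I*sqrt(108271) ≈ 1316.2*I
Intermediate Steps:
l(J, R) = 121 (l(J, R) = (-11)**2 = 121)
sqrt(-1732457 + l(2199, 1213)) = sqrt(-1732457 + 121) = sqrt(-1732336) = 4*I*sqrt(108271)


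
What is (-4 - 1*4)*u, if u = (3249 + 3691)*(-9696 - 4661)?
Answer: 797100640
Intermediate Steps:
u = -99637580 (u = 6940*(-14357) = -99637580)
(-4 - 1*4)*u = (-4 - 1*4)*(-99637580) = (-4 - 4)*(-99637580) = -8*(-99637580) = 797100640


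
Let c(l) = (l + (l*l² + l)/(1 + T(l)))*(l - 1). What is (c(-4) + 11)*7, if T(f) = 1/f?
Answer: 10171/3 ≈ 3390.3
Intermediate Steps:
c(l) = (-1 + l)*(l + (l + l³)/(1 + 1/l)) (c(l) = (l + (l*l² + l)/(1 + 1/l))*(l - 1) = (l + (l³ + l)/(1 + 1/l))*(-1 + l) = (l + (l + l³)/(1 + 1/l))*(-1 + l) = (-1 + l)*(l + (l + l³)/(1 + 1/l)))
(c(-4) + 11)*7 = (-4*(-1 - 4*(-1 + (-4)³ - 1*(-4)² + 2*(-4)))/(1 - 4) + 11)*7 = (-4*(-1 - 4*(-1 - 64 - 1*16 - 8))/(-3) + 11)*7 = (-4*(-⅓)*(-1 - 4*(-1 - 64 - 16 - 8)) + 11)*7 = (-4*(-⅓)*(-1 - 4*(-89)) + 11)*7 = (-4*(-⅓)*(-1 + 356) + 11)*7 = (-4*(-⅓)*355 + 11)*7 = (1420/3 + 11)*7 = (1453/3)*7 = 10171/3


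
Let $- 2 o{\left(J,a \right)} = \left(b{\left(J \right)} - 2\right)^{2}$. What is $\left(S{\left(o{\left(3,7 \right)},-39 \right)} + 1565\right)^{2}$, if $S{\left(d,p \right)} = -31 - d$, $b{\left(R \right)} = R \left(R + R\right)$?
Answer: $2762244$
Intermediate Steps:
$b{\left(R \right)} = 2 R^{2}$ ($b{\left(R \right)} = R 2 R = 2 R^{2}$)
$o{\left(J,a \right)} = - \frac{\left(-2 + 2 J^{2}\right)^{2}}{2}$ ($o{\left(J,a \right)} = - \frac{\left(2 J^{2} - 2\right)^{2}}{2} = - \frac{\left(-2 + 2 J^{2}\right)^{2}}{2}$)
$\left(S{\left(o{\left(3,7 \right)},-39 \right)} + 1565\right)^{2} = \left(\left(-31 - - 2 \left(-1 + 3^{2}\right)^{2}\right) + 1565\right)^{2} = \left(\left(-31 - - 2 \left(-1 + 9\right)^{2}\right) + 1565\right)^{2} = \left(\left(-31 - - 2 \cdot 8^{2}\right) + 1565\right)^{2} = \left(\left(-31 - \left(-2\right) 64\right) + 1565\right)^{2} = \left(\left(-31 - -128\right) + 1565\right)^{2} = \left(\left(-31 + 128\right) + 1565\right)^{2} = \left(97 + 1565\right)^{2} = 1662^{2} = 2762244$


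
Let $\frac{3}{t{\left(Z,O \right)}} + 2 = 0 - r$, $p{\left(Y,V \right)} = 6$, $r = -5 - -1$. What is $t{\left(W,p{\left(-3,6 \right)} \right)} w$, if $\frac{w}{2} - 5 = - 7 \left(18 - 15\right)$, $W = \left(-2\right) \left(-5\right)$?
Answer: $-48$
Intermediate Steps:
$r = -4$ ($r = -5 + 1 = -4$)
$W = 10$
$t{\left(Z,O \right)} = \frac{3}{2}$ ($t{\left(Z,O \right)} = \frac{3}{-2 + \left(0 - -4\right)} = \frac{3}{-2 + \left(0 + 4\right)} = \frac{3}{-2 + 4} = \frac{3}{2}$)
$w = -32$ ($w = 10 + 2 \left(- 7 \left(18 - 15\right)\right) = 10 + 2 \left(\left(-7\right) 3\right) = 10 + 2 \left(-21\right) = 10 - 42 = -32$)
$t{\left(W,p{\left(-3,6 \right)} \right)} w = \frac{3}{2} \left(-32\right) = -48$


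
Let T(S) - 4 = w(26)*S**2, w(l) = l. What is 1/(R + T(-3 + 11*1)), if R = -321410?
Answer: -1/319742 ≈ -3.1275e-6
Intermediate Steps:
T(S) = 4 + 26*S**2
1/(R + T(-3 + 11*1)) = 1/(-321410 + (4 + 26*(-3 + 11*1)**2)) = 1/(-321410 + (4 + 26*(-3 + 11)**2)) = 1/(-321410 + (4 + 26*8**2)) = 1/(-321410 + (4 + 26*64)) = 1/(-321410 + (4 + 1664)) = 1/(-321410 + 1668) = 1/(-319742) = -1/319742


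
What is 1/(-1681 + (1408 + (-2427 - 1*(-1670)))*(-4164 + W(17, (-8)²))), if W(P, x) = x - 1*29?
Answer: -1/2689660 ≈ -3.7179e-7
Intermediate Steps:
W(P, x) = -29 + x (W(P, x) = x - 29 = -29 + x)
1/(-1681 + (1408 + (-2427 - 1*(-1670)))*(-4164 + W(17, (-8)²))) = 1/(-1681 + (1408 + (-2427 - 1*(-1670)))*(-4164 + (-29 + (-8)²))) = 1/(-1681 + (1408 + (-2427 + 1670))*(-4164 + (-29 + 64))) = 1/(-1681 + (1408 - 757)*(-4164 + 35)) = 1/(-1681 + 651*(-4129)) = 1/(-1681 - 2687979) = 1/(-2689660) = -1/2689660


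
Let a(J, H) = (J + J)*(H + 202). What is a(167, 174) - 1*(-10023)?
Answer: 135607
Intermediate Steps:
a(J, H) = 2*J*(202 + H) (a(J, H) = (2*J)*(202 + H) = 2*J*(202 + H))
a(167, 174) - 1*(-10023) = 2*167*(202 + 174) - 1*(-10023) = 2*167*376 + 10023 = 125584 + 10023 = 135607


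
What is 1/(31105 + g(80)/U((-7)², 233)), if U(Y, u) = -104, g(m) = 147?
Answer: 104/3234773 ≈ 3.2151e-5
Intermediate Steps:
1/(31105 + g(80)/U((-7)², 233)) = 1/(31105 + 147/(-104)) = 1/(31105 + 147*(-1/104)) = 1/(31105 - 147/104) = 1/(3234773/104) = 104/3234773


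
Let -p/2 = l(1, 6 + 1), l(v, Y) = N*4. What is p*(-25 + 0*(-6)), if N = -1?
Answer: -200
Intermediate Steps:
l(v, Y) = -4 (l(v, Y) = -1*4 = -4)
p = 8 (p = -2*(-4) = 8)
p*(-25 + 0*(-6)) = 8*(-25 + 0*(-6)) = 8*(-25 + 0) = 8*(-25) = -200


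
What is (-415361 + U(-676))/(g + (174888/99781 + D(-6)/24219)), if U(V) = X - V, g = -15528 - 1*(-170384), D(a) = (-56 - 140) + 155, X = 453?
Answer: -1001031410427048/374228627736835 ≈ -2.6749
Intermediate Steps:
D(a) = -41 (D(a) = -196 + 155 = -41)
g = 154856 (g = -15528 + 170384 = 154856)
U(V) = 453 - V
(-415361 + U(-676))/(g + (174888/99781 + D(-6)/24219)) = (-415361 + (453 - 1*(-676)))/(154856 + (174888/99781 - 41/24219)) = (-415361 + (453 + 676))/(154856 + (174888*(1/99781) - 41*1/24219)) = (-415361 + 1129)/(154856 + (174888/99781 - 41/24219)) = -414232/(154856 + 4231521451/2416596039) = -414232/374228627736835/2416596039 = -414232*2416596039/374228627736835 = -1001031410427048/374228627736835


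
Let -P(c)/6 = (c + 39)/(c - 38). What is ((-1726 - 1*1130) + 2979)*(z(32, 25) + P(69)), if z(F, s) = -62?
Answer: -316110/31 ≈ -10197.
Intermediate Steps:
P(c) = -6*(39 + c)/(-38 + c) (P(c) = -6*(c + 39)/(c - 38) = -6*(39 + c)/(-38 + c))
((-1726 - 1*1130) + 2979)*(z(32, 25) + P(69)) = ((-1726 - 1*1130) + 2979)*(-62 + 6*(-39 - 1*69)/(-38 + 69)) = ((-1726 - 1130) + 2979)*(-62 + 6*(-39 - 69)/31) = (-2856 + 2979)*(-62 + 6*(1/31)*(-108)) = 123*(-62 - 648/31) = 123*(-2570/31) = -316110/31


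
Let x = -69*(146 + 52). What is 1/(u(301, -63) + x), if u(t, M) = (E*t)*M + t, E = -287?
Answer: 1/5429020 ≈ 1.8420e-7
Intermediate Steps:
x = -13662 (x = -69*198 = -13662)
u(t, M) = t - 287*M*t (u(t, M) = (-287*t)*M + t = -287*M*t + t = t - 287*M*t)
1/(u(301, -63) + x) = 1/(301*(1 - 287*(-63)) - 13662) = 1/(301*(1 + 18081) - 13662) = 1/(301*18082 - 13662) = 1/(5442682 - 13662) = 1/5429020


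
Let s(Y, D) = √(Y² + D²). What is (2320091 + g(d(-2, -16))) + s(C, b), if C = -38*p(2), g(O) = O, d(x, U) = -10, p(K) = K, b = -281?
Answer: 2320081 + √84737 ≈ 2.3204e+6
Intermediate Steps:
C = -76 (C = -38*2 = -76)
s(Y, D) = √(D² + Y²)
(2320091 + g(d(-2, -16))) + s(C, b) = (2320091 - 10) + √((-281)² + (-76)²) = 2320081 + √(78961 + 5776) = 2320081 + √84737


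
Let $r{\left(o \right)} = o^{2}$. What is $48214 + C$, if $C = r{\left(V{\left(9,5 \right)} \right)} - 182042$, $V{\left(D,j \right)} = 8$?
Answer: $-133764$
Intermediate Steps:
$C = -181978$ ($C = 8^{2} - 182042 = 64 - 182042 = -181978$)
$48214 + C = 48214 - 181978 = -133764$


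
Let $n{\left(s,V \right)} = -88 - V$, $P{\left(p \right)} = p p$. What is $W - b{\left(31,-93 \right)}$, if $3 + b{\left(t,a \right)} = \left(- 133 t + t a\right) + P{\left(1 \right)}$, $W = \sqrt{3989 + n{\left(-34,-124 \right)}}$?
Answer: $7008 + 5 \sqrt{161} \approx 7071.4$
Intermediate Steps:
$P{\left(p \right)} = p^{2}$
$W = 5 \sqrt{161}$ ($W = \sqrt{3989 - -36} = \sqrt{3989 + \left(-88 + 124\right)} = \sqrt{3989 + 36} = \sqrt{4025} = 5 \sqrt{161} \approx 63.443$)
$b{\left(t,a \right)} = -2 - 133 t + a t$ ($b{\left(t,a \right)} = -3 + \left(\left(- 133 t + t a\right) + 1^{2}\right) = -3 + \left(\left(- 133 t + a t\right) + 1\right) = -3 + \left(1 - 133 t + a t\right) = -2 - 133 t + a t$)
$W - b{\left(31,-93 \right)} = 5 \sqrt{161} - \left(-2 - 4123 - 2883\right) = 5 \sqrt{161} - -7008 = 5 \sqrt{161} + 7008 = 7008 + 5 \sqrt{161}$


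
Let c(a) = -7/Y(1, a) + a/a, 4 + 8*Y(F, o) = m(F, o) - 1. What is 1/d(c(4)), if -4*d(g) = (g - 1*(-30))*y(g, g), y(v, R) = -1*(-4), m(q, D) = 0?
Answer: -5/211 ≈ -0.023697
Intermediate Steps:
y(v, R) = 4
Y(F, o) = -5/8 (Y(F, o) = -1/2 + (0 - 1)/8 = -1/2 + (1/8)*(-1) = -1/2 - 1/8 = -5/8)
c(a) = 61/5 (c(a) = -7/(-5/8) + a/a = -7*(-8/5) + 1 = 56/5 + 1 = 61/5)
d(g) = -30 - g (d(g) = -(g - 1*(-30))*4/4 = -(g + 30)*4/4 = -(30 + g)*4/4 = -(120 + 4*g)/4 = -30 - g)
1/d(c(4)) = 1/(-30 - 1*61/5) = 1/(-30 - 61/5) = 1/(-211/5) = -5/211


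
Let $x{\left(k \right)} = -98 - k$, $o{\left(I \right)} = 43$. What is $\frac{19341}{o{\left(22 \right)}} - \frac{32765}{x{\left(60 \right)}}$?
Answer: $\frac{4464773}{6794} \approx 657.16$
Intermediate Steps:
$\frac{19341}{o{\left(22 \right)}} - \frac{32765}{x{\left(60 \right)}} = \frac{19341}{43} - \frac{32765}{-98 - 60} = 19341 \cdot \frac{1}{43} - \frac{32765}{-98 - 60} = \frac{19341}{43} - \frac{32765}{-158} = \frac{19341}{43} - - \frac{32765}{158} = \frac{19341}{43} + \frac{32765}{158} = \frac{4464773}{6794}$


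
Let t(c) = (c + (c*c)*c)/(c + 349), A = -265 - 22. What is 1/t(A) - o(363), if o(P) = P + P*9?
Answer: -42906944881/11820095 ≈ -3630.0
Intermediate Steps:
o(P) = 10*P (o(P) = P + 9*P = 10*P)
A = -287
t(c) = (c + c³)/(349 + c) (t(c) = (c + c²*c)/(349 + c) = (c + c³)/(349 + c))
1/t(A) - o(363) = 1/((-287 + (-287)³)/(349 - 287)) - 10*363 = 1/((-287 - 23639903)/62) - 1*3630 = 1/((1/62)*(-23640190)) - 3630 = 1/(-11820095/31) - 3630 = -31/11820095 - 3630 = -42906944881/11820095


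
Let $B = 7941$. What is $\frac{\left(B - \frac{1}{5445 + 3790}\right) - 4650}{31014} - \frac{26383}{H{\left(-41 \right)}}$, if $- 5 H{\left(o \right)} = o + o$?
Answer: $- \frac{18889924444931}{11742985890} \approx -1608.6$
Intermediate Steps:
$H{\left(o \right)} = - \frac{2 o}{5}$ ($H{\left(o \right)} = - \frac{o + o}{5} = - \frac{2 o}{5}$)
$\frac{\left(B - \frac{1}{5445 + 3790}\right) - 4650}{31014} - \frac{26383}{H{\left(-41 \right)}} = \frac{\left(7941 - \frac{1}{5445 + 3790}\right) - 4650}{31014} - \frac{26383}{\left(- \frac{2}{5}\right) \left(-41\right)} = \left(\left(7941 - \frac{1}{9235}\right) - 4650\right) \frac{1}{31014} - \frac{26383}{\frac{82}{5}} = \left(\left(7941 - \frac{1}{9235}\right) - 4650\right) \frac{1}{31014} - \frac{131915}{82} = \left(\frac{73335134}{9235} - 4650\right) \frac{1}{31014} - \frac{131915}{82} = \frac{30392384}{9235} \cdot \frac{1}{31014} - \frac{131915}{82} = \frac{15196192}{143207145} - \frac{131915}{82} = - \frac{18889924444931}{11742985890}$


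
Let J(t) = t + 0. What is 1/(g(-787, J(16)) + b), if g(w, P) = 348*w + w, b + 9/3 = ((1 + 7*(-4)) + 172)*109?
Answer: -1/258861 ≈ -3.8631e-6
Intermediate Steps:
J(t) = t
b = 15802 (b = -3 + ((1 + 7*(-4)) + 172)*109 = -3 + ((1 - 28) + 172)*109 = -3 + (-27 + 172)*109 = -3 + 145*109 = -3 + 15805 = 15802)
g(w, P) = 349*w
1/(g(-787, J(16)) + b) = 1/(349*(-787) + 15802) = 1/(-274663 + 15802) = 1/(-258861) = -1/258861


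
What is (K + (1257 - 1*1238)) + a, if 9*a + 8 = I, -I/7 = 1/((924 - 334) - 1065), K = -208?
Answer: -811768/4275 ≈ -189.89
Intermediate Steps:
I = 7/475 (I = -7/((924 - 334) - 1065) = -7/(590 - 1065) = -7/(-475) = -7*(-1/475) = 7/475 ≈ 0.014737)
a = -3793/4275 (a = -8/9 + (1/9)*(7/475) = -8/9 + 7/4275 = -3793/4275 ≈ -0.88725)
(K + (1257 - 1*1238)) + a = (-208 + (1257 - 1*1238)) - 3793/4275 = (-208 + (1257 - 1238)) - 3793/4275 = (-208 + 19) - 3793/4275 = -189 - 3793/4275 = -811768/4275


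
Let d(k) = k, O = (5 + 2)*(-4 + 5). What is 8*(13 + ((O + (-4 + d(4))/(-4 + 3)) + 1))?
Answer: 168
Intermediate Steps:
O = 7 (O = 7*1 = 7)
8*(13 + ((O + (-4 + d(4))/(-4 + 3)) + 1)) = 8*(13 + ((7 + (-4 + 4)/(-4 + 3)) + 1)) = 8*(13 + ((7 + 0/(-1)) + 1)) = 8*(13 + ((7 + 0*(-1)) + 1)) = 8*(13 + ((7 + 0) + 1)) = 8*(13 + (7 + 1)) = 8*(13 + 8) = 8*21 = 168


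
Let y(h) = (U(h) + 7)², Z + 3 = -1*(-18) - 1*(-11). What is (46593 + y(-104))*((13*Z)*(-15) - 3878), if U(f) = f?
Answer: -501105896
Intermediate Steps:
Z = 26 (Z = -3 + (-1*(-18) - 1*(-11)) = -3 + (18 + 11) = -3 + 29 = 26)
y(h) = (7 + h)² (y(h) = (h + 7)² = (7 + h)²)
(46593 + y(-104))*((13*Z)*(-15) - 3878) = (46593 + (7 - 104)²)*((13*26)*(-15) - 3878) = (46593 + (-97)²)*(338*(-15) - 3878) = (46593 + 9409)*(-5070 - 3878) = 56002*(-8948) = -501105896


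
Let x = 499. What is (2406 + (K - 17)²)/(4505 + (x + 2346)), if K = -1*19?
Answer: 617/1225 ≈ 0.50367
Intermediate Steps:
K = -19
(2406 + (K - 17)²)/(4505 + (x + 2346)) = (2406 + (-19 - 17)²)/(4505 + (499 + 2346)) = (2406 + (-36)²)/(4505 + 2845) = (2406 + 1296)/7350 = 3702*(1/7350) = 617/1225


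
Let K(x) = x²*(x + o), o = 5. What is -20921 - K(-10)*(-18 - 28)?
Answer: -43921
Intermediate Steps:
K(x) = x²*(5 + x) (K(x) = x²*(x + 5) = x²*(5 + x))
-20921 - K(-10)*(-18 - 28) = -20921 - (-10)²*(5 - 10)*(-18 - 28) = -20921 - 100*(-5)*(-46) = -20921 - (-500)*(-46) = -20921 - 1*23000 = -20921 - 23000 = -43921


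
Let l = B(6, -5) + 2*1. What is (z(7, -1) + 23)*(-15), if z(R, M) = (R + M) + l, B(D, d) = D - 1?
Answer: -540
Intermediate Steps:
B(D, d) = -1 + D
l = 7 (l = (-1 + 6) + 2*1 = 5 + 2 = 7)
z(R, M) = 7 + M + R (z(R, M) = (R + M) + 7 = (M + R) + 7 = 7 + M + R)
(z(7, -1) + 23)*(-15) = ((7 - 1 + 7) + 23)*(-15) = (13 + 23)*(-15) = 36*(-15) = -540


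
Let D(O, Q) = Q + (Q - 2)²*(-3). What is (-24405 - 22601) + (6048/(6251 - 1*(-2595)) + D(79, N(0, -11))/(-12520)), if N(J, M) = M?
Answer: -1301481112083/27687980 ≈ -47005.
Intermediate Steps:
D(O, Q) = Q - 3*(-2 + Q)² (D(O, Q) = Q + (-2 + Q)²*(-3) = Q - 3*(-2 + Q)²)
(-24405 - 22601) + (6048/(6251 - 1*(-2595)) + D(79, N(0, -11))/(-12520)) = (-24405 - 22601) + (6048/(6251 - 1*(-2595)) + (-11 - 3*(-2 - 11)²)/(-12520)) = -47006 + (6048/(6251 + 2595) + (-11 - 3*(-13)²)*(-1/12520)) = -47006 + (6048/8846 + (-11 - 3*169)*(-1/12520)) = -47006 + (6048*(1/8846) + (-11 - 507)*(-1/12520)) = -47006 + (3024/4423 - 518*(-1/12520)) = -47006 + (3024/4423 + 259/6260) = -47006 + 20075797/27687980 = -1301481112083/27687980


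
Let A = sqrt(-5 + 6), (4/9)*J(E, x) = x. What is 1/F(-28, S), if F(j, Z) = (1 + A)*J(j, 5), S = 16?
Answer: 2/45 ≈ 0.044444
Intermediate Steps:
J(E, x) = 9*x/4
A = 1 (A = sqrt(1) = 1)
F(j, Z) = 45/2 (F(j, Z) = (1 + 1)*((9/4)*5) = 2*(45/4) = 45/2)
1/F(-28, S) = 1/(45/2) = 2/45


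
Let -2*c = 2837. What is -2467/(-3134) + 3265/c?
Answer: -13466141/8891158 ≈ -1.5146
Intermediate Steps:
c = -2837/2 (c = -1/2*2837 = -2837/2 ≈ -1418.5)
-2467/(-3134) + 3265/c = -2467/(-3134) + 3265/(-2837/2) = -2467*(-1/3134) + 3265*(-2/2837) = 2467/3134 - 6530/2837 = -13466141/8891158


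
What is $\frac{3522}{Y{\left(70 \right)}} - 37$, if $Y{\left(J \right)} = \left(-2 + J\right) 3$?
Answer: $- \frac{671}{34} \approx -19.735$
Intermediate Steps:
$Y{\left(J \right)} = -6 + 3 J$
$\frac{3522}{Y{\left(70 \right)}} - 37 = \frac{3522}{-6 + 3 \cdot 70} - 37 = \frac{3522}{-6 + 210} - 37 = \frac{3522}{204} - 37 = 3522 \cdot \frac{1}{204} - 37 = \frac{587}{34} - 37 = - \frac{671}{34}$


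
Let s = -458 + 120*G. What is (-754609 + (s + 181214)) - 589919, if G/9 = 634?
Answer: -479052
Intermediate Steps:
G = 5706 (G = 9*634 = 5706)
s = 684262 (s = -458 + 120*5706 = -458 + 684720 = 684262)
(-754609 + (s + 181214)) - 589919 = (-754609 + (684262 + 181214)) - 589919 = (-754609 + 865476) - 589919 = 110867 - 589919 = -479052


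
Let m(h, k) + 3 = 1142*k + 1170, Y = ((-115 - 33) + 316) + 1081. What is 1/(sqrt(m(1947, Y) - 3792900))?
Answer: -I*sqrt(94615)/473075 ≈ -0.0006502*I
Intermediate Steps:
Y = 1249 (Y = (-148 + 316) + 1081 = 168 + 1081 = 1249)
m(h, k) = 1167 + 1142*k (m(h, k) = -3 + (1142*k + 1170) = -3 + (1170 + 1142*k) = 1167 + 1142*k)
1/(sqrt(m(1947, Y) - 3792900)) = 1/(sqrt((1167 + 1142*1249) - 3792900)) = 1/(sqrt((1167 + 1426358) - 3792900)) = 1/(sqrt(1427525 - 3792900)) = 1/(sqrt(-2365375)) = 1/(5*I*sqrt(94615)) = -I*sqrt(94615)/473075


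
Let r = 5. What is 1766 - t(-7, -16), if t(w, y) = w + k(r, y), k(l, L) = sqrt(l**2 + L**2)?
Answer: 1773 - sqrt(281) ≈ 1756.2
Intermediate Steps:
k(l, L) = sqrt(L**2 + l**2)
t(w, y) = w + sqrt(25 + y**2) (t(w, y) = w + sqrt(y**2 + 5**2) = w + sqrt(y**2 + 25) = w + sqrt(25 + y**2))
1766 - t(-7, -16) = 1766 - (-7 + sqrt(25 + (-16)**2)) = 1766 - (-7 + sqrt(25 + 256)) = 1766 - (-7 + sqrt(281)) = 1766 + (7 - sqrt(281)) = 1773 - sqrt(281)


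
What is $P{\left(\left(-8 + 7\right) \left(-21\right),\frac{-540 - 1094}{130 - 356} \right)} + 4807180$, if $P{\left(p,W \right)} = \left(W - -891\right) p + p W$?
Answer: $\frac{545359997}{113} \approx 4.8262 \cdot 10^{6}$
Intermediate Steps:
$P{\left(p,W \right)} = W p + p \left(891 + W\right)$ ($P{\left(p,W \right)} = \left(W + 891\right) p + W p = \left(891 + W\right) p + W p = p \left(891 + W\right) + W p = W p + p \left(891 + W\right)$)
$P{\left(\left(-8 + 7\right) \left(-21\right),\frac{-540 - 1094}{130 - 356} \right)} + 4807180 = \left(-8 + 7\right) \left(-21\right) \left(891 + 2 \frac{-540 - 1094}{130 - 356}\right) + 4807180 = \left(-1\right) \left(-21\right) \left(891 + 2 \left(- \frac{1634}{-226}\right)\right) + 4807180 = 21 \left(891 + 2 \left(\left(-1634\right) \left(- \frac{1}{226}\right)\right)\right) + 4807180 = 21 \left(891 + 2 \cdot \frac{817}{113}\right) + 4807180 = 21 \left(891 + \frac{1634}{113}\right) + 4807180 = 21 \cdot \frac{102317}{113} + 4807180 = \frac{2148657}{113} + 4807180 = \frac{545359997}{113}$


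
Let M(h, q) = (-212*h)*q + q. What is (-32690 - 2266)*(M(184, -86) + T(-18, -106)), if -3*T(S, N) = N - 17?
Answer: -117264900708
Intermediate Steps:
M(h, q) = q - 212*h*q (M(h, q) = -212*h*q + q = q - 212*h*q)
T(S, N) = 17/3 - N/3 (T(S, N) = -(N - 17)/3 = -(-17 + N)/3 = 17/3 - N/3)
(-32690 - 2266)*(M(184, -86) + T(-18, -106)) = (-32690 - 2266)*(-86*(1 - 212*184) + (17/3 - ⅓*(-106))) = -34956*(-86*(1 - 39008) + (17/3 + 106/3)) = -34956*(-86*(-39007) + 41) = -34956*(3354602 + 41) = -34956*3354643 = -117264900708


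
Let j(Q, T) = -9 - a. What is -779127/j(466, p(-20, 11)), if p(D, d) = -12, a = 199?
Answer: 779127/208 ≈ 3745.8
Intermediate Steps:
j(Q, T) = -208 (j(Q, T) = -9 - 1*199 = -9 - 199 = -208)
-779127/j(466, p(-20, 11)) = -779127/(-208) = -779127*(-1/208) = 779127/208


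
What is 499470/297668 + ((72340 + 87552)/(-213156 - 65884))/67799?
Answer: 590577625612459/351966977246080 ≈ 1.6779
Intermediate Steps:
499470/297668 + ((72340 + 87552)/(-213156 - 65884))/67799 = 499470*(1/297668) + (159892/(-279040))*(1/67799) = 249735/148834 + (159892*(-1/279040))*(1/67799) = 249735/148834 - 39973/69760*1/67799 = 249735/148834 - 39973/4729658240 = 590577625612459/351966977246080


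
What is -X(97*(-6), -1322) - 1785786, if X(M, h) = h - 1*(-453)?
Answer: -1784917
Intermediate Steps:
X(M, h) = 453 + h (X(M, h) = h + 453 = 453 + h)
-X(97*(-6), -1322) - 1785786 = -(453 - 1322) - 1785786 = -1*(-869) - 1785786 = 869 - 1785786 = -1784917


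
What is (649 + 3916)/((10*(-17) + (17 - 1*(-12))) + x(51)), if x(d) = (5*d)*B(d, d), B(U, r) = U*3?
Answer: 415/3534 ≈ 0.11743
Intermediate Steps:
B(U, r) = 3*U
x(d) = 15*d² (x(d) = (5*d)*(3*d) = 15*d²)
(649 + 3916)/((10*(-17) + (17 - 1*(-12))) + x(51)) = (649 + 3916)/((10*(-17) + (17 - 1*(-12))) + 15*51²) = 4565/((-170 + (17 + 12)) + 15*2601) = 4565/((-170 + 29) + 39015) = 4565/(-141 + 39015) = 4565/38874 = 4565*(1/38874) = 415/3534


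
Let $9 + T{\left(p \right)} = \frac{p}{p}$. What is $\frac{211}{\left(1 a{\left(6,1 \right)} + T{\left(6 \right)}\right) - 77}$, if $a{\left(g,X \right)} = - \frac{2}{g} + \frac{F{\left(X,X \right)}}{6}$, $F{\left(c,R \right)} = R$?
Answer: $- \frac{1266}{511} \approx -2.4775$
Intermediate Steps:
$a{\left(g,X \right)} = - \frac{2}{g} + \frac{X}{6}$
$T{\left(p \right)} = -8$ ($T{\left(p \right)} = -9 + \frac{p}{p} = -9 + 1 = -8$)
$\frac{211}{\left(1 a{\left(6,1 \right)} + T{\left(6 \right)}\right) - 77} = \frac{211}{\left(1 \left(- \frac{2}{6} + \frac{1}{6} \cdot 1\right) - 8\right) - 77} = \frac{211}{\left(1 \left(\left(-2\right) \frac{1}{6} + \frac{1}{6}\right) - 8\right) - 77} = \frac{211}{\left(1 \left(- \frac{1}{3} + \frac{1}{6}\right) - 8\right) - 77} = \frac{211}{\left(1 \left(- \frac{1}{6}\right) - 8\right) - 77} = \frac{211}{\left(- \frac{1}{6} - 8\right) - 77} = \frac{211}{- \frac{49}{6} - 77} = \frac{211}{- \frac{511}{6}} = 211 \left(- \frac{6}{511}\right) = - \frac{1266}{511}$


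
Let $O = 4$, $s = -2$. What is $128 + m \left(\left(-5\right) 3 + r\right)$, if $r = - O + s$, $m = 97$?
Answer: $-1909$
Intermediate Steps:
$r = -6$ ($r = \left(-1\right) 4 - 2 = -4 - 2 = -6$)
$128 + m \left(\left(-5\right) 3 + r\right) = 128 + 97 \left(\left(-5\right) 3 - 6\right) = 128 + 97 \left(-15 - 6\right) = 128 + 97 \left(-21\right) = 128 - 2037 = -1909$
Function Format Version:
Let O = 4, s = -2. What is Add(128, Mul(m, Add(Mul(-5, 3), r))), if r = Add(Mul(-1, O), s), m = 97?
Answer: -1909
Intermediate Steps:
r = -6 (r = Add(Mul(-1, 4), -2) = Add(-4, -2) = -6)
Add(128, Mul(m, Add(Mul(-5, 3), r))) = Add(128, Mul(97, Add(Mul(-5, 3), -6))) = Add(128, Mul(97, Add(-15, -6))) = Add(128, Mul(97, -21)) = Add(128, -2037) = -1909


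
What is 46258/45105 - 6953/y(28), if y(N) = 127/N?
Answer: -8775347054/5728335 ≈ -1531.9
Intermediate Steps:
46258/45105 - 6953/y(28) = 46258/45105 - 6953/(127/28) = 46258*(1/45105) - 6953/(127*(1/28)) = 46258/45105 - 6953/127/28 = 46258/45105 - 6953*28/127 = 46258/45105 - 194684/127 = -8775347054/5728335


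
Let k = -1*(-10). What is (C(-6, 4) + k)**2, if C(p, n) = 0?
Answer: 100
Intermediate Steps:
k = 10
(C(-6, 4) + k)**2 = (0 + 10)**2 = 10**2 = 100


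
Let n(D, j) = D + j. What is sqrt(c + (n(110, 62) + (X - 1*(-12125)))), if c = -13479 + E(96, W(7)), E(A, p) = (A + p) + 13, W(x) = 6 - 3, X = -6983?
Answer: I*sqrt(8053) ≈ 89.739*I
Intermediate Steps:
W(x) = 3
E(A, p) = 13 + A + p
c = -13367 (c = -13479 + (13 + 96 + 3) = -13479 + 112 = -13367)
sqrt(c + (n(110, 62) + (X - 1*(-12125)))) = sqrt(-13367 + ((110 + 62) + (-6983 - 1*(-12125)))) = sqrt(-13367 + (172 + (-6983 + 12125))) = sqrt(-13367 + (172 + 5142)) = sqrt(-13367 + 5314) = sqrt(-8053) = I*sqrt(8053)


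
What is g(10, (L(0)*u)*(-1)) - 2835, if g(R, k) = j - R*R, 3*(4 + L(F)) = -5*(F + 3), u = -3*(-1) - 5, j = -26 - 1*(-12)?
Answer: -2949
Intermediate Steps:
j = -14 (j = -26 + 12 = -14)
u = -2 (u = 3 - 5 = -2)
L(F) = -9 - 5*F/3 (L(F) = -4 + (-5*(F + 3))/3 = -4 + (-5*(3 + F))/3 = -4 + (-15 - 5*F)/3 = -4 + (-5 - 5*F/3) = -9 - 5*F/3)
g(R, k) = -14 - R² (g(R, k) = -14 - R*R = -14 - R²)
g(10, (L(0)*u)*(-1)) - 2835 = (-14 - 1*10²) - 2835 = (-14 - 1*100) - 2835 = (-14 - 100) - 2835 = -114 - 2835 = -2949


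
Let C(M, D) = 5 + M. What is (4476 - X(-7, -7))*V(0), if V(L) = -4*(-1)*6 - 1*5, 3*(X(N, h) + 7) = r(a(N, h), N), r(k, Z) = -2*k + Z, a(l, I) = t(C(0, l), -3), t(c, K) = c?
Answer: 255854/3 ≈ 85285.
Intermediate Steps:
a(l, I) = 5 (a(l, I) = 5 + 0 = 5)
r(k, Z) = Z - 2*k
X(N, h) = -31/3 + N/3 (X(N, h) = -7 + (N - 2*5)/3 = -7 + (N - 10)/3 = -7 + (-10 + N)/3 = -7 + (-10/3 + N/3) = -31/3 + N/3)
V(L) = 19 (V(L) = 4*6 - 5 = 24 - 5 = 19)
(4476 - X(-7, -7))*V(0) = (4476 - (-31/3 + (⅓)*(-7)))*19 = (4476 - (-31/3 - 7/3))*19 = (4476 - 1*(-38/3))*19 = (4476 + 38/3)*19 = (13466/3)*19 = 255854/3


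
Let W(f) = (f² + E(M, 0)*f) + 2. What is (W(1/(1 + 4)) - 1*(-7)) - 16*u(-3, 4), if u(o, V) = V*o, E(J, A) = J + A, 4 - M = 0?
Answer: 5046/25 ≈ 201.84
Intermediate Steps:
M = 4 (M = 4 - 1*0 = 4 + 0 = 4)
E(J, A) = A + J
W(f) = 2 + f² + 4*f (W(f) = (f² + (0 + 4)*f) + 2 = (f² + 4*f) + 2 = 2 + f² + 4*f)
(W(1/(1 + 4)) - 1*(-7)) - 16*u(-3, 4) = ((2 + (1/(1 + 4))² + 4/(1 + 4)) - 1*(-7)) - 64*(-3) = ((2 + (1/5)² + 4/5) + 7) - 16*(-12) = ((2 + (⅕)² + 4*(⅕)) + 7) + 192 = ((2 + 1/25 + ⅘) + 7) + 192 = (71/25 + 7) + 192 = 246/25 + 192 = 5046/25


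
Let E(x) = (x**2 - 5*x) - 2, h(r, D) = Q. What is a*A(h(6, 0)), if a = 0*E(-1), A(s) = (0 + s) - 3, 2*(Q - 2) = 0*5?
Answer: 0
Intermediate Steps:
Q = 2 (Q = 2 + (0*5)/2 = 2 + (1/2)*0 = 2 + 0 = 2)
h(r, D) = 2
A(s) = -3 + s (A(s) = s - 3 = -3 + s)
E(x) = -2 + x**2 - 5*x
a = 0 (a = 0*(-2 + (-1)**2 - 5*(-1)) = 0*(-2 + 1 + 5) = 0*4 = 0)
a*A(h(6, 0)) = 0*(-3 + 2) = 0*(-1) = 0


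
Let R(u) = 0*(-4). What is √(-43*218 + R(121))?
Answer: I*√9374 ≈ 96.819*I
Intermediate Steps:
R(u) = 0
√(-43*218 + R(121)) = √(-43*218 + 0) = √(-9374 + 0) = √(-9374) = I*√9374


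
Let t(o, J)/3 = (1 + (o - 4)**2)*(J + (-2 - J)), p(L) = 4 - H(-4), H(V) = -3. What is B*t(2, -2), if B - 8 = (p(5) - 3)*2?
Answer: -480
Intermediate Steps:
p(L) = 7 (p(L) = 4 - 1*(-3) = 4 + 3 = 7)
B = 16 (B = 8 + (7 - 3)*2 = 8 + 4*2 = 8 + 8 = 16)
t(o, J) = -6 - 6*(-4 + o)**2 (t(o, J) = 3*((1 + (o - 4)**2)*(J + (-2 - J))) = 3*((1 + (-4 + o)**2)*(-2)) = 3*(-2 - 2*(-4 + o)**2) = -6 - 6*(-4 + o)**2)
B*t(2, -2) = 16*(-6 - 6*(-4 + 2)**2) = 16*(-6 - 6*(-2)**2) = 16*(-6 - 6*4) = 16*(-6 - 24) = 16*(-30) = -480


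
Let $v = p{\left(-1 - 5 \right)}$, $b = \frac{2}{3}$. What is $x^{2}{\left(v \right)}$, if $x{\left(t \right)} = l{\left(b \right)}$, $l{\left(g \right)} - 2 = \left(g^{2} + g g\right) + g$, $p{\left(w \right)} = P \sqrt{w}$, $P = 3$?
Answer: $\frac{1024}{81} \approx 12.642$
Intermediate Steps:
$b = \frac{2}{3}$ ($b = 2 \cdot \frac{1}{3} = \frac{2}{3} \approx 0.66667$)
$p{\left(w \right)} = 3 \sqrt{w}$
$v = 3 i \sqrt{6}$ ($v = 3 \sqrt{-1 - 5} = 3 \sqrt{-6} = 3 i \sqrt{6} \approx 7.3485 i$)
$l{\left(g \right)} = 2 + g + 2 g^{2}$ ($l{\left(g \right)} = 2 + \left(\left(g^{2} + g g\right) + g\right) = 2 + \left(\left(g^{2} + g^{2}\right) + g\right) = 2 + \left(2 g^{2} + g\right) = 2 + \left(g + 2 g^{2}\right) = 2 + g + 2 g^{2}$)
$x{\left(t \right)} = \frac{32}{9}$ ($x{\left(t \right)} = 2 + \frac{2}{3} + 2 \left(\frac{2}{3}\right)^{2} = 2 + \frac{2}{3} + 2 \cdot \frac{4}{9} = 2 + \frac{2}{3} + \frac{8}{9} = \frac{32}{9}$)
$x^{2}{\left(v \right)} = \left(\frac{32}{9}\right)^{2} = \frac{1024}{81}$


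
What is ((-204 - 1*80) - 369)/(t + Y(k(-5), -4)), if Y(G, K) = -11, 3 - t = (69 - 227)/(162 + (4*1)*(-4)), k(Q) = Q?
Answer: 47669/505 ≈ 94.394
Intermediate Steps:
t = 298/73 (t = 3 - (69 - 227)/(162 + (4*1)*(-4)) = 3 - (-158)/(162 + 4*(-4)) = 3 - (-158)/(162 - 16) = 3 - (-158)/146 = 3 - 1*(-79/73) = 3 + 79/73 = 298/73 ≈ 4.0822)
((-204 - 1*80) - 369)/(t + Y(k(-5), -4)) = ((-204 - 1*80) - 369)/(298/73 - 11) = ((-204 - 80) - 369)/(-505/73) = (-284 - 369)*(-73/505) = -653*(-73/505) = 47669/505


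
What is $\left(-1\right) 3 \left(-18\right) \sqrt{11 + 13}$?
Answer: $108 \sqrt{6} \approx 264.54$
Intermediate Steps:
$\left(-1\right) 3 \left(-18\right) \sqrt{11 + 13} = \left(-3\right) \left(-18\right) \sqrt{24} = 54 \cdot 2 \sqrt{6} = 108 \sqrt{6}$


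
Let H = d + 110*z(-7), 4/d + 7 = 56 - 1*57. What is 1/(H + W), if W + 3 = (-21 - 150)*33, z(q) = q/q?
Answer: -2/11073 ≈ -0.00018062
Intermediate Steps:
z(q) = 1
d = -½ (d = 4/(-7 + (56 - 1*57)) = 4/(-7 + (56 - 57)) = 4/(-7 - 1) = 4/(-8) = 4*(-⅛) = -½ ≈ -0.50000)
W = -5646 (W = -3 + (-21 - 150)*33 = -3 - 171*33 = -3 - 5643 = -5646)
H = 219/2 (H = -½ + 110*1 = -½ + 110 = 219/2 ≈ 109.50)
1/(H + W) = 1/(219/2 - 5646) = 1/(-11073/2) = -2/11073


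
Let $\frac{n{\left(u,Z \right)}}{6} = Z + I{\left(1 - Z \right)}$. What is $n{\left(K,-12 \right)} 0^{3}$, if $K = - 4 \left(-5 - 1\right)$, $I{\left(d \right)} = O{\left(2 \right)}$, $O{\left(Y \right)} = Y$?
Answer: $0$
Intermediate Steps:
$I{\left(d \right)} = 2$
$K = 24$ ($K = \left(-4\right) \left(-6\right) = 24$)
$n{\left(u,Z \right)} = 12 + 6 Z$ ($n{\left(u,Z \right)} = 6 \left(Z + 2\right) = 6 \left(2 + Z\right) = 12 + 6 Z$)
$n{\left(K,-12 \right)} 0^{3} = \left(12 + 6 \left(-12\right)\right) 0^{3} = \left(12 - 72\right) 0 = \left(-60\right) 0 = 0$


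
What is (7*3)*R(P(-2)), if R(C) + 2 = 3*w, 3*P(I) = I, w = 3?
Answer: 147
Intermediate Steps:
P(I) = I/3
R(C) = 7 (R(C) = -2 + 3*3 = -2 + 9 = 7)
(7*3)*R(P(-2)) = (7*3)*7 = 21*7 = 147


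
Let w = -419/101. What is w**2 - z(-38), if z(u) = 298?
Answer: -2864337/10201 ≈ -280.79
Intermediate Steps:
w = -419/101 (w = -419*1/101 = -419/101 ≈ -4.1485)
w**2 - z(-38) = (-419/101)**2 - 1*298 = 175561/10201 - 298 = -2864337/10201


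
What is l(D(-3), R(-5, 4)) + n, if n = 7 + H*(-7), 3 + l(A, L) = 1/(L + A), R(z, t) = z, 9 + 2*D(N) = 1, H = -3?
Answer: 224/9 ≈ 24.889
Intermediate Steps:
D(N) = -4 (D(N) = -9/2 + (½)*1 = -9/2 + ½ = -4)
l(A, L) = -3 + 1/(A + L) (l(A, L) = -3 + 1/(L + A) = -3 + 1/(A + L))
n = 28 (n = 7 - 3*(-7) = 7 + 21 = 28)
l(D(-3), R(-5, 4)) + n = (1 - 3*(-4) - 3*(-5))/(-4 - 5) + 28 = (1 + 12 + 15)/(-9) + 28 = -⅑*28 + 28 = -28/9 + 28 = 224/9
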